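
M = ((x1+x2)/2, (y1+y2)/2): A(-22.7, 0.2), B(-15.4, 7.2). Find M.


Mx = (-22.7 - 15.4)/2 = -38.1/2 = -19.0500
My = (0.2 + 7.2)/2 = 7.4/2 = 3.7000

(-19.0500, 3.7000)


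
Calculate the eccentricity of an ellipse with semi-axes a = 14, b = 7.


c = sqrt(196-49) = sqrt(147) = 12.1244
e = c/a = sqrt(147)/14 = 0.8660

e = 0.8660


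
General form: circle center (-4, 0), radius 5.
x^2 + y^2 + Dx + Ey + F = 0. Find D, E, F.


(x+ 4)^2 + (y-0)^2 = 5^2
D = -2h = 8, E = -2k = 0
F = h^2+k^2-r^2 = 16+0-25 = -9

D = 8, E = 0, F = -9


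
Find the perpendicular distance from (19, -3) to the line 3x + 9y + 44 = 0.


|3*19 + 9*(-3) + 44| = |74| = 74
sqrt(9 + 81) = sqrt(90) = 9.4868
d = 74/sqrt(90) = 7.8003

7.8003


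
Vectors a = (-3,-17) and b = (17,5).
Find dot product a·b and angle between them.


a·b = -3*17 - 17*5 = -51 - 85 = -136
|a| = sqrt(9+289) = 17.2627
|b| = sqrt(289+25) = 17.7200
cos(theta) = -136/(sqrt(298)*sqrt(314)) = -136/sqrt(93572) = -0.444596
theta = arccos(-136/sqrt(93572)) = 116.3975 degrees

a·b = -136, theta = 116.3975 deg


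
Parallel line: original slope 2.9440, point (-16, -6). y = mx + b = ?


Parallel lines have equal slopes.
m2 = 2.9440
b2 = -6 - 2.9440*(-16) = 41.1040

y = 2.9440x + 41.1040


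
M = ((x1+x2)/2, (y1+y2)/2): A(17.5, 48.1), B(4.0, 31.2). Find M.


Mx = (17.5 + 4.0)/2 = 21.5/2 = 10.7500
My = (48.1 + 31.2)/2 = 79.3/2 = 39.6500

(10.7500, 39.6500)


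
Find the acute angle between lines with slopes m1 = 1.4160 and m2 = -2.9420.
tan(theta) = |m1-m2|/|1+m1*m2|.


m1-m2 = 4.358
1+m1*m2 = -3.165872
tan(theta) = |4.358/(-3.165872)| = 1.376556
theta = arctan(|4.358/(-3.165872)|) = 54.0034 degrees (acute angle)

54.0034 degrees


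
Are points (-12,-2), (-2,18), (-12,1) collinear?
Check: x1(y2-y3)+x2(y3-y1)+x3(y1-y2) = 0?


-12*(18-1) - 2*(1+ 2) - 12*(-2-18)
= -204 - 6 + 240 = 30

No, not collinear (determinant = 30)


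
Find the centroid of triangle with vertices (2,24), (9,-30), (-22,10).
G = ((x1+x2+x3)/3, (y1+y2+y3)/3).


Gx = (2+9- 22)/3 = -11/3 = -3.6667
Gy = (24- 30+10)/3 = 4/3 = 1.3333

G = (-3.6667, 1.3333)


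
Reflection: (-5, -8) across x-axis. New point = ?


Reflection rule for x-axis: (x, -y)
(-5, -8) -> (-5, 8)

(-5, 8)


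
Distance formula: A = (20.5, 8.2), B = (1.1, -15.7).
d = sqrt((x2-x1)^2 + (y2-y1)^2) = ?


dx = 1.1 - 20.5 = -19.4
dy = -15.7 - 8.2 = -23.9
d = sqrt(376.36 + 571.21) = sqrt(947.57) = 30.7826

30.7826


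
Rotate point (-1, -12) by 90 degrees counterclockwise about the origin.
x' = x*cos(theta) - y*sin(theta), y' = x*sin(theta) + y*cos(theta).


cos(90) = 0, sin(90) = 1
x' = -1*0 + 12*1 = 12
y' = -1*1 - 12*0 = -1

(12, -1)


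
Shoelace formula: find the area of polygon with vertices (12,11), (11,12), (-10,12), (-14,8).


sum(xi*y_{i+1}) = 12*12 + 11*12 - 10*8 - 14*11 = 42
sum(yi*x_{i+1}) = 11*11 + 12*(-10) + 12*(-14) + 8*12 = -71
Area = |42 + 71|/2 = 113/2 = 56.5000

56.5000 sq units


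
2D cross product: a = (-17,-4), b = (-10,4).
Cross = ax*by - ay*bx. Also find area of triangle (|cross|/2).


cross = -17*4 + 4*(-10) = -68 - 40 = -108
Triangle area = |-108|/2 = 108/2 = 54.0000

cross = -108, triangle area = 54.0000


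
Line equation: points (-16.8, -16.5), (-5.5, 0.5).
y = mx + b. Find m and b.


m = (17.0)/(11.3) = 1.5044
b = y1 - m*x1 = -16.5 - (17.0*(-16.8))/(11.3) = -16.5 + 25.2743 = 8.7743

y = 1.5044x + 8.7743


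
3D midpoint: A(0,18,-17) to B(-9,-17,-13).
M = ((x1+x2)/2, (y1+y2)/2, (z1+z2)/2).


Mx = (0- 9)/2 = -4.5000
My = (18- 17)/2 = 0.5000
Mz = (-17- 13)/2 = -15.0000

M = (-4.5000, 0.5000, -15.0000)


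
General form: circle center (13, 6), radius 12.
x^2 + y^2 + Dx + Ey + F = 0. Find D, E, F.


(x-13)^2 + (y-6)^2 = 12^2
D = -2h = -26, E = -2k = -12
F = h^2+k^2-r^2 = 169+36-144 = 61

D = -26, E = -12, F = 61


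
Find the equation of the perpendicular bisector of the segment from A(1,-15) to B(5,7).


Midpoint = (3, -4)
Slope of AB = dy/dx = 22/4 = 5.5000
Perp slope = -dx/dy = -4/22 = -0.1818
b = My - (perp slope)*Mx = -4 + (4*3)/22 = -4 + 0.5455 = -3.4545

y = -0.1818x - 3.4545


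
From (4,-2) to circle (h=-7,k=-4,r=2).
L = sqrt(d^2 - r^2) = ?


d = sqrt((4+ 7)^2 + (-2+ 4)^2) = sqrt(121+4) = 11.1803
L = sqrt(125.0000 - 4) = sqrt(121.0000) = 11.0000

11.0000


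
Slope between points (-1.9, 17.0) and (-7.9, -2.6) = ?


dy = -2.6 - 17.0 = -19.6
dx = -7.9 + 1.9 = -6.0
m = -19.6/(-6.0) = 3.2667

m = 3.2667


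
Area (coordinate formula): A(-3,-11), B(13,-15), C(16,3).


-3*(-15-3) = 54
13*(3+ 11) = 182
16*(-11+ 15) = 64
sum = 300
Area = |300|/2 = 150.0000

150.0000 sq units


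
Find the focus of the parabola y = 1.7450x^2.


a = 1.7450
4a = 6.9800
focus = (0, 1/6.9800) = (0, 0.1433)

Focus = (0, 0.1433)


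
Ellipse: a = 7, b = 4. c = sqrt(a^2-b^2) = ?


c^2 = 7^2 - 4^2 = 49 - 16 = 33
c = sqrt(33) = 5.7446

c = 5.7446


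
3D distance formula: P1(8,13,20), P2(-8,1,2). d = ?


dx=-16, dy=-12, dz=-18
d = sqrt(256+144+324) = sqrt(724) = 26.9072

26.9072


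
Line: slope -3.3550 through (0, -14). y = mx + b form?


y + 14 = -3.3550(x - 0)
y = -3.3550x - 14 + 3.3550*0
y = -3.3550x - 14.0000

y = -3.3550x - 14.0000


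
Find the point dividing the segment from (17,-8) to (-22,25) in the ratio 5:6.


Px = (5*(-22) + 6*17)/11 = -8/11 = -0.7273
Py = (5*25 + 6*(-8))/11 = 77/11 = 7.0000

P = (-0.7273, 7.0000)


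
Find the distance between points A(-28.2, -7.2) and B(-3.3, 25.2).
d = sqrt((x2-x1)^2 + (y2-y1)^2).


dx = -3.3 + 28.2 = 24.9
dy = 25.2 + 7.2 = 32.4
d = sqrt(620.01 + 1049.76) = sqrt(1669.77) = 40.8628

40.8628


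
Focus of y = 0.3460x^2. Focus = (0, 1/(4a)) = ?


a = 0.3460
4a = 1.3840
focus = (0, 1/1.3840) = (0, 0.7225)

Focus = (0, 0.7225)


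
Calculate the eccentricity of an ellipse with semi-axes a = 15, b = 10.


c = sqrt(225-100) = sqrt(125) = 11.1803
e = c/a = sqrt(125)/15 = 0.7454

e = 0.7454


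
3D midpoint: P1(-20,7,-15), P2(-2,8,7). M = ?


Mx = (-20- 2)/2 = -11.0000
My = (7+8)/2 = 7.5000
Mz = (-15+7)/2 = -4.0000

M = (-11.0000, 7.5000, -4.0000)


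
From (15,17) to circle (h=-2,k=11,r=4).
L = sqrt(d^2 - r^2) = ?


d = sqrt((15+ 2)^2 + (17-11)^2) = sqrt(289+36) = 18.0278
L = sqrt(325.0000 - 16) = sqrt(309.0000) = 17.5784

17.5784


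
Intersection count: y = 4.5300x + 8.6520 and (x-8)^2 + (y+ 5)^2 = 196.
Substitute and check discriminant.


Substitute y = 4.5300x + 8.6520: (x-8)^2 + (4.5300x+8.6520+ 5)^2 = 196
Expand to Ax^2 + Bx + C = 0, where b-k = 13.652
A = 1+m^2 = 21.5209
B = 2(m(b-k) - h) = 2(4.5300*13.652 - 8) = 107.68712
C = h^2 + (b-k)^2 - r^2 = 64 + 186.377104 - 196 = 54.377104
disc = B^2-4AC = 11596.5158 - 4680.9769 = 6915.5389
disc > 0

2 intersection points


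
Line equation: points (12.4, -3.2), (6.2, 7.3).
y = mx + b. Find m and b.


m = (10.5)/(-6.2) = -1.6935
b = y1 - m*x1 = -3.2 - (10.5*12.4)/(-6.2) = -3.2 + 21.0000 = 17.8000

y = -1.6935x + 17.8000


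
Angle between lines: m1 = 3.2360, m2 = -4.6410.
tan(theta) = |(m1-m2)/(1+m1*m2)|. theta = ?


m1-m2 = 7.877
1+m1*m2 = -14.018276
tan(theta) = |7.877/(-14.018276)| = 0.561909
theta = arctan(|7.877/(-14.018276)|) = 29.3320 degrees (acute angle)

29.3320 degrees


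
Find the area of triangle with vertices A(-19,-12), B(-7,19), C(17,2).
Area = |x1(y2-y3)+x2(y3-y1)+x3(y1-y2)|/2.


-19*(19-2) = -323
-7*(2+ 12) = -98
17*(-12-19) = -527
sum = -948
Area = |-948|/2 = 474.0000

474.0000 sq units


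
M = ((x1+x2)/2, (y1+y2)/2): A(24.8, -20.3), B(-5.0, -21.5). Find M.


Mx = (24.8 - 5.0)/2 = 19.8/2 = 9.9000
My = (-20.3 - 21.5)/2 = -41.8/2 = -20.9000

(9.9000, -20.9000)


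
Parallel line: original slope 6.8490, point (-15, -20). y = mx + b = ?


Parallel lines have equal slopes.
m2 = 6.8490
b2 = -20 - 6.8490*(-15) = 82.7350

y = 6.8490x + 82.7350


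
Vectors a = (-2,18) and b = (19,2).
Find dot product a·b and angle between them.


a·b = -2*19 + 18*2 = -38 + 36 = -2
|a| = sqrt(4+324) = 18.1108
|b| = sqrt(361+4) = 19.1050
cos(theta) = -2/(sqrt(328)*sqrt(365)) = -2/sqrt(119720) = -0.005780
theta = arccos(-2/sqrt(119720)) = 90.3312 degrees

a·b = -2, theta = 90.3312 deg


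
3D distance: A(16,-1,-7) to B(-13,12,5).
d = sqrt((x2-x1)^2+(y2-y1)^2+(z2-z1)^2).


dx=-29, dy=13, dz=12
d = sqrt(841+169+144) = sqrt(1154) = 33.9706

33.9706


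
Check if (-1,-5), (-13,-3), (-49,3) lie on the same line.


-1*(-3-3) - 13*(3+ 5) - 49*(-5+ 3)
= 6 - 104 + 98 = 0

Yes, collinear (determinant = 0)


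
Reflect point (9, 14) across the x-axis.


Reflection rule for x-axis: (x, -y)
(9, 14) -> (9, -14)

(9, -14)


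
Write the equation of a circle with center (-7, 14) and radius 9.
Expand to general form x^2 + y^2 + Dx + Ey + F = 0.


(x+ 7)^2 + (y-14)^2 = 9^2
D = -2h = 14, E = -2k = -28
F = h^2+k^2-r^2 = 49+196-81 = 164

x^2 + y^2 + 14x - 28y + 164 = 0


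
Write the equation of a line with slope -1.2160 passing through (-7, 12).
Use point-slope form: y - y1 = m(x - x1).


y - 12 = -1.2160(x + 7)
y = -1.2160x + 12 + 1.2160*(-7)
y = -1.2160x + 3.4880

y = -1.2160x + 3.4880


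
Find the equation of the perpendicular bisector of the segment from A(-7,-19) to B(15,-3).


Midpoint = (4, -11)
Slope of AB = dy/dx = 16/22 = 0.7273
Perp slope = -dx/dy = -22/16 = -1.3750
b = My - (perp slope)*Mx = -11 + (22*4)/16 = -11 + 5.5000 = -5.5000

y = -1.3750x - 5.5000


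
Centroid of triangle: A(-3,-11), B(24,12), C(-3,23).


Gx = (-3+24- 3)/3 = 18/3 = 6.0000
Gy = (-11+12+23)/3 = 24/3 = 8.0000

G = (6.0000, 8.0000)


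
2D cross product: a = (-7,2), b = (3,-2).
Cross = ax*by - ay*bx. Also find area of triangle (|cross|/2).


cross = -7*(-2) - 2*3 = 14 - 6 = 8
Triangle area = |8|/2 = 8/2 = 4.0000

cross = 8, triangle area = 4.0000


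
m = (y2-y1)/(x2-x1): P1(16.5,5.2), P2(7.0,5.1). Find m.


dy = 5.1 - 5.2 = -0.1
dx = 7.0 - 16.5 = -9.5
m = -0.1/(-9.5) = 0.0105

m = 0.0105


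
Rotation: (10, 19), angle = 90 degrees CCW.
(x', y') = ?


cos(90) = 0, sin(90) = 1
x' = 10*0 - 19*1 = -19
y' = 10*1 + 19*0 = 10

(-19, 10)


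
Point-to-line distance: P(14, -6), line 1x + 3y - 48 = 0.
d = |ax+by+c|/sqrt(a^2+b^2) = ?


|1*14 + 3*(-6) - 48| = |-52| = 52
sqrt(1 + 9) = sqrt(10) = 3.1623
d = 52/sqrt(10) = 16.4438

16.4438


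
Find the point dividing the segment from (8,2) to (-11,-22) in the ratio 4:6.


Px = (4*(-11) + 6*8)/10 = 4/10 = 0.4000
Py = (4*(-22) + 6*2)/10 = -76/10 = -7.6000

P = (0.4000, -7.6000)


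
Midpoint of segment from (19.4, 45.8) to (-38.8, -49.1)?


Mx = (19.4 - 38.8)/2 = -19.4/2 = -9.7000
My = (45.8 - 49.1)/2 = -3.3/2 = -1.6500

(-9.7000, -1.6500)


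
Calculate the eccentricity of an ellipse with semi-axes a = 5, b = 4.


c = sqrt(25-16) = sqrt(9) = 3.0000
e = c/a = 3/5 = 0.6000

e = 0.6000


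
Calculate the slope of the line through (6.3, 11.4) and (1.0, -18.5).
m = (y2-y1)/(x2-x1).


dy = -18.5 - 11.4 = -29.9
dx = 1.0 - 6.3 = -5.3
m = -29.9/(-5.3) = 5.6415

m = 5.6415


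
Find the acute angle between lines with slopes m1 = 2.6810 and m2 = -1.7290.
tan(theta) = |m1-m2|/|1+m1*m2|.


m1-m2 = 4.41
1+m1*m2 = -3.635449
tan(theta) = |4.41/(-3.635449)| = 1.213055
theta = arctan(|4.41/(-3.635449)|) = 50.4990 degrees (acute angle)

50.4990 degrees


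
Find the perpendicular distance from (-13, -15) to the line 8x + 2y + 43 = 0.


|8*(-13) + 2*(-15) + 43| = |-91| = 91
sqrt(64 + 4) = sqrt(68) = 8.2462
d = 91/sqrt(68) = 11.0354

11.0354


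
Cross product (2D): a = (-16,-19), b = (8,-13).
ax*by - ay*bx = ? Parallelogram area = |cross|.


cross = -16*(-13) + 19*8 = 208 + 152 = 360
Parallelogram area = |360| = 360

cross = 360, parallelogram area = 360


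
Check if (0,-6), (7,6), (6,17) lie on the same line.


0*(6-17) + 7*(17+ 6) + 6*(-6-6)
= 0 + 161 - 72 = 89

No, not collinear (determinant = 89)


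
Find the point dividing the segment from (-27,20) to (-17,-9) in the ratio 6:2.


Px = (6*(-17) + 2*(-27))/8 = -156/8 = -19.5000
Py = (6*(-9) + 2*20)/8 = -14/8 = -1.7500

P = (-19.5000, -1.7500)


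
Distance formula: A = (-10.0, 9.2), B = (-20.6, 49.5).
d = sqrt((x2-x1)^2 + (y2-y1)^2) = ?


dx = -20.6 + 10.0 = -10.6
dy = 49.5 - 9.2 = 40.3
d = sqrt(112.36 + 1624.09) = sqrt(1736.45) = 41.6707

41.6707


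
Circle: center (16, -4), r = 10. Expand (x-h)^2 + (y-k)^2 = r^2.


(x-16)^2 + (y+ 4)^2 = 10^2
D = -2h = -32, E = -2k = 8
F = h^2+k^2-r^2 = 256+16-100 = 172

x^2 + y^2 - 32x + 8y + 172 = 0


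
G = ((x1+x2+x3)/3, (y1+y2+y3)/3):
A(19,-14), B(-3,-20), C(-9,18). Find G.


Gx = (19- 3- 9)/3 = 7/3 = 2.3333
Gy = (-14- 20+18)/3 = -16/3 = -5.3333

G = (2.3333, -5.3333)


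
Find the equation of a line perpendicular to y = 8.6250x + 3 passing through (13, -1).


Perpendicular slope = -1/m1 = -1/8.6250 = -0.1159
b2 = y0 - m2*x0 = -1 + 13/8.6250 = -1 + 1.5072 = 0.5072

y = -0.1159x + 0.5072


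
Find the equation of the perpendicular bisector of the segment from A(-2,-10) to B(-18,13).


Midpoint = (-10, 1.5)
Slope of AB = dy/dx = 23/(-16) = -1.4375
Perp slope = -dx/dy = 16/23 = 0.6957
b = My - (perp slope)*Mx = 1.5 + (-16*(-10))/23 = 1.5 + 6.9565 = 8.4565

y = 0.6957x + 8.4565


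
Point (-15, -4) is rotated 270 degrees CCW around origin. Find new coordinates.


cos(270) = 0, sin(270) = -1
x' = -15*0 + 4*(-1) = -4
y' = -15*(-1) - 4*0 = 15

(-4, 15)


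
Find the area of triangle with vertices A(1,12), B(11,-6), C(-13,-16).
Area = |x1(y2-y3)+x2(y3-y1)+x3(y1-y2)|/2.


1*(-6+ 16) = 10
11*(-16-12) = -308
-13*(12+ 6) = -234
sum = -532
Area = |-532|/2 = 266.0000

266.0000 sq units


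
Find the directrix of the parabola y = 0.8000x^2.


a = 0.8000
1/(4a) = 0.3125
directrix: y = -0.3125 = -0.3125

y = -0.3125


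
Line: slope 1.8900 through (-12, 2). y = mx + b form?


y - 2 = 1.8900(x + 12)
y = 1.8900x + 2 - 1.8900*(-12)
y = 1.8900x + 24.6800

y = 1.8900x + 24.6800


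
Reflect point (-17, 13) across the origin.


Reflection rule for origin: (-x, -y)
(-17, 13) -> (17, -13)

(17, -13)


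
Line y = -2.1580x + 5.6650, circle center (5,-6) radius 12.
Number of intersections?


Substitute y = -2.1580x + 5.6650: (x-5)^2 + (-2.1580x+5.6650+ 6)^2 = 144
Expand to Ax^2 + Bx + C = 0, where b-k = 11.665
A = 1+m^2 = 5.656964
B = 2(m(b-k) - h) = 2(-2.1580*11.665 - 5) = -60.34614
C = h^2 + (b-k)^2 - r^2 = 25 + 136.072225 - 144 = 17.072225
disc = B^2-4AC = 3641.6566 - 386.3078 = 3255.3488
disc > 0

2 intersection points


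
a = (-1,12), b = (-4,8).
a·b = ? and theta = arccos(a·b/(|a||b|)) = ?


a·b = -1*(-4) + 12*8 = 4 + 96 = 100
|a| = sqrt(1+144) = 12.0416
|b| = sqrt(16+64) = 8.9443
cos(theta) = 100/(sqrt(145)*sqrt(80)) = 100/sqrt(11600) = 0.928477
theta = arccos(100/sqrt(11600)) = 21.8014 degrees

a·b = 100, theta = 21.8014 deg


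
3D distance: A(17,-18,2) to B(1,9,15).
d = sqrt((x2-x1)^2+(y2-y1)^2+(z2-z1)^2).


dx=-16, dy=27, dz=13
d = sqrt(256+729+169) = sqrt(1154) = 33.9706

33.9706


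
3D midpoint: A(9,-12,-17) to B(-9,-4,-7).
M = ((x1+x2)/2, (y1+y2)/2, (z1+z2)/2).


Mx = (9- 9)/2 = 0
My = (-12- 4)/2 = -8.0000
Mz = (-17- 7)/2 = -12.0000

M = (0, -8.0000, -12.0000)


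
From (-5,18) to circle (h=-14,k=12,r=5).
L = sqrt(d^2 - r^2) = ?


d = sqrt((-5+ 14)^2 + (18-12)^2) = sqrt(81+36) = 10.8167
L = sqrt(117.0000 - 25) = sqrt(92.0000) = 9.5917

9.5917


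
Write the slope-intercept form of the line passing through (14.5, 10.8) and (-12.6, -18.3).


m = (-29.1)/(-27.1) = 1.0738
b = y1 - m*x1 = 10.8 - (-29.1*14.5)/(-27.1) = 10.8 - 15.5701 = -4.7701

y = 1.0738x - 4.7701


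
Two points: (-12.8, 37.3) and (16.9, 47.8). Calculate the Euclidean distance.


dx = 16.9 + 12.8 = 29.7
dy = 47.8 - 37.3 = 10.5
d = sqrt(882.09 + 110.25) = sqrt(992.34) = 31.5014

31.5014


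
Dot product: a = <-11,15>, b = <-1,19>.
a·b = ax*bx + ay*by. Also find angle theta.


a·b = -11*(-1) + 15*19 = 11 + 285 = 296
|a| = sqrt(121+225) = 18.6011
|b| = sqrt(1+361) = 19.0263
cos(theta) = 296/(sqrt(346)*sqrt(362)) = 296/sqrt(125252) = 0.836372
theta = arccos(296/sqrt(125252)) = 33.2411 degrees

a·b = 296, theta = 33.2411 deg


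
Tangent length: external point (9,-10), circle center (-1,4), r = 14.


d = sqrt((9+ 1)^2 + (-10-4)^2) = sqrt(100+196) = 17.2047
L = sqrt(296.0000 - 196) = sqrt(100.0000) = 10.0000

10.0000


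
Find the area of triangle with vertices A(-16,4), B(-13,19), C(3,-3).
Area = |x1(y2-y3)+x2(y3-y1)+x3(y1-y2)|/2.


-16*(19+ 3) = -352
-13*(-3-4) = 91
3*(4-19) = -45
sum = -306
Area = |-306|/2 = 153.0000

153.0000 sq units


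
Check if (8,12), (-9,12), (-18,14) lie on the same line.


8*(12-14) - 9*(14-12) - 18*(12-12)
= -16 - 18 + 0 = -34

No, not collinear (determinant = -34)


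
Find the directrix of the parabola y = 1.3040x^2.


a = 1.3040
1/(4a) = 0.1917
directrix: y = -0.1917 = -0.1917

y = -0.1917


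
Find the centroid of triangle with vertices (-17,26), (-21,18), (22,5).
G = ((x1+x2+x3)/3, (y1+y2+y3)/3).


Gx = (-17- 21+22)/3 = -16/3 = -5.3333
Gy = (26+18+5)/3 = 49/3 = 16.3333

G = (-5.3333, 16.3333)


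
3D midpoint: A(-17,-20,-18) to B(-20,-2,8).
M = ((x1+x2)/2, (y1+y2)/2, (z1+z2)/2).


Mx = (-17- 20)/2 = -18.5000
My = (-20- 2)/2 = -11.0000
Mz = (-18+8)/2 = -5.0000

M = (-18.5000, -11.0000, -5.0000)


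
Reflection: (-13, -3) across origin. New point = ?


Reflection rule for origin: (-x, -y)
(-13, -3) -> (13, 3)

(13, 3)


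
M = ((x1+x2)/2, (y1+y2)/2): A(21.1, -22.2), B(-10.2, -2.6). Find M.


Mx = (21.1 - 10.2)/2 = 10.9/2 = 5.4500
My = (-22.2 - 2.6)/2 = -24.8/2 = -12.4000

(5.4500, -12.4000)


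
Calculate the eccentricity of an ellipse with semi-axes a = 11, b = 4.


c = sqrt(121-16) = sqrt(105) = 10.2470
e = c/a = sqrt(105)/11 = 0.9315

e = 0.9315


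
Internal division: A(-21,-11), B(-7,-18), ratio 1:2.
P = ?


Px = (1*(-7) + 2*(-21))/3 = -49/3 = -16.3333
Py = (1*(-18) + 2*(-11))/3 = -40/3 = -13.3333

P = (-16.3333, -13.3333)


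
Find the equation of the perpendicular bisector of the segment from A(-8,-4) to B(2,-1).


Midpoint = (-3, -2.5)
Slope of AB = dy/dx = 3/10 = 0.3000
Perp slope = -dx/dy = -10/3 = -3.3333
b = My - (perp slope)*Mx = -2.5 + (10*(-3))/3 = -2.5 - 10.0000 = -12.5000

y = -3.3333x - 12.5000


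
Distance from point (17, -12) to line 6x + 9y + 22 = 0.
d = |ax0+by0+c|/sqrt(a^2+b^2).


|6*17 + 9*(-12) + 22| = |16| = 16
sqrt(36 + 81) = sqrt(117) = 10.8167
d = 16/sqrt(117) = 1.4792

1.4792


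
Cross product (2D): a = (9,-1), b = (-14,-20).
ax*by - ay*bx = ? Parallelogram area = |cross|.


cross = 9*(-20) + 1*(-14) = -180 - 14 = -194
Parallelogram area = |-194| = 194

cross = -194, parallelogram area = 194


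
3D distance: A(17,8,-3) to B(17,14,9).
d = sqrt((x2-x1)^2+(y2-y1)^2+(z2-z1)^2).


dx=0, dy=6, dz=12
d = sqrt(0+36+144) = sqrt(180) = 13.4164

13.4164


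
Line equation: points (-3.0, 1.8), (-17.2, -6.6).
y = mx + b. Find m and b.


m = (-8.4)/(-14.2) = 0.5915
b = y1 - m*x1 = 1.8 - (-8.4*(-3.0))/(-14.2) = 1.8 + 1.7746 = 3.5746

y = 0.5915x + 3.5746


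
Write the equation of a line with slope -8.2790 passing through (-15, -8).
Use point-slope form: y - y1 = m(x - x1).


y + 8 = -8.2790(x + 15)
y = -8.2790x - 8 + 8.2790*(-15)
y = -8.2790x - 132.1850

y = -8.2790x - 132.1850


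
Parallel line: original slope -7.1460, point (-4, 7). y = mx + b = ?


Parallel lines have equal slopes.
m2 = -7.1460
b2 = 7 + 7.1460*(-4) = -21.5840

y = -7.1460x - 21.5840


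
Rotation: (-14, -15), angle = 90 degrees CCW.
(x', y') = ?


cos(90) = 0, sin(90) = 1
x' = -14*0 + 15*1 = 15
y' = -14*1 - 15*0 = -14

(15, -14)


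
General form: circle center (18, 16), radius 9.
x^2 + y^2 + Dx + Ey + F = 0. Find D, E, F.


(x-18)^2 + (y-16)^2 = 9^2
D = -2h = -36, E = -2k = -32
F = h^2+k^2-r^2 = 324+256-81 = 499

D = -36, E = -32, F = 499


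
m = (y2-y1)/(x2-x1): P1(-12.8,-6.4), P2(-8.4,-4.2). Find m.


dy = -4.2 + 6.4 = 2.2
dx = -8.4 + 12.8 = 4.4
m = 2.2/4.4 = 0.5000

m = 0.5000


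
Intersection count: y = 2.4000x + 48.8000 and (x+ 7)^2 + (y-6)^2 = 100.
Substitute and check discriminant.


Substitute y = 2.4000x + 48.8000: (x+ 7)^2 + (2.4000x+48.8000-6)^2 = 100
Expand to Ax^2 + Bx + C = 0, where b-k = 42.8
A = 1+m^2 = 6.76
B = 2(m(b-k) - h) = 2(2.4000*42.8 + 7) = 219.44
C = h^2 + (b-k)^2 - r^2 = 49 + 1831.84 - 100 = 1780.84
disc = B^2-4AC = 48153.9136 - 48153.9136 = 0
disc = 0

1 intersection point (tangent)


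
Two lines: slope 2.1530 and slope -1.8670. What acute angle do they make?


m1-m2 = 4.02
1+m1*m2 = -3.019651
tan(theta) = |4.02/(-3.019651)| = 1.331280
theta = arctan(|4.02/(-3.019651)|) = 53.0877 degrees (acute angle)

53.0877 degrees


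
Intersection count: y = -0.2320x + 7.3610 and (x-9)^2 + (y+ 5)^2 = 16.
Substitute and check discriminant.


Substitute y = -0.2320x + 7.3610: (x-9)^2 + (-0.2320x+7.3610+ 5)^2 = 16
Expand to Ax^2 + Bx + C = 0, where b-k = 12.361
A = 1+m^2 = 1.053824
B = 2(m(b-k) - h) = 2(-0.2320*12.361 - 9) = -23.735504
C = h^2 + (b-k)^2 - r^2 = 81 + 152.794321 - 16 = 217.794321
disc = B^2-4AC = 563.3742 - 918.0675 = -354.6933
disc < 0

0 intersection points


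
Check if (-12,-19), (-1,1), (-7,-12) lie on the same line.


-12*(1+ 12) - 1*(-12+ 19) - 7*(-19-1)
= -156 - 7 + 140 = -23

No, not collinear (determinant = -23)


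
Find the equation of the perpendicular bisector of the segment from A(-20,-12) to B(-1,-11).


Midpoint = (-10.5, -11.5)
Slope of AB = dy/dx = 1/19 = 0.0526
Perp slope = -dx/dy = -19/1 = -19.0000
b = My - (perp slope)*Mx = -11.5 + (19*(-10.5))/1 = -11.5 - 199.5000 = -211.0000

y = -19.0000x - 211.0000


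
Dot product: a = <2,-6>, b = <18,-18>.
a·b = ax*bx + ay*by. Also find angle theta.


a·b = 2*18 - 6*(-18) = 36 + 108 = 144
|a| = sqrt(4+36) = 6.3246
|b| = sqrt(324+324) = 25.4558
cos(theta) = 144/(sqrt(40)*sqrt(648)) = 144/sqrt(25920) = 0.894427
theta = arccos(144/sqrt(25920)) = 26.5651 degrees

a·b = 144, theta = 26.5651 deg


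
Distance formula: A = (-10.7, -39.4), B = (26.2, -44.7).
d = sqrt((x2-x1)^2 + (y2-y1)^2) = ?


dx = 26.2 + 10.7 = 36.9
dy = -44.7 + 39.4 = -5.3
d = sqrt(1361.61 + 28.09) = sqrt(1389.7) = 37.2787

37.2787


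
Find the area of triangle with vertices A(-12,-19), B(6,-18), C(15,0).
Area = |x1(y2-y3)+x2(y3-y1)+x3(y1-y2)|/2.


-12*(-18-0) = 216
6*(0+ 19) = 114
15*(-19+ 18) = -15
sum = 315
Area = |315|/2 = 157.5000

157.5000 sq units


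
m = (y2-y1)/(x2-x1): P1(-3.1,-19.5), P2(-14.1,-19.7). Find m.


dy = -19.7 + 19.5 = -0.2
dx = -14.1 + 3.1 = -11.0
m = -0.2/(-11.0) = 0.0182

m = 0.0182


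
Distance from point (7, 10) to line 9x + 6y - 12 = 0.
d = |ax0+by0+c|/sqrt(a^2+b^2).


|9*7 + 6*10 - 12| = |111| = 111
sqrt(81 + 36) = sqrt(117) = 10.8167
d = 111/sqrt(117) = 10.2620

10.2620


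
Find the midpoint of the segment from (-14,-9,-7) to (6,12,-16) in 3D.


Mx = (-14+6)/2 = -4.0000
My = (-9+12)/2 = 1.5000
Mz = (-7- 16)/2 = -11.5000

M = (-4.0000, 1.5000, -11.5000)


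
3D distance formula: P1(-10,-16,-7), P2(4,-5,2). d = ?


dx=14, dy=11, dz=9
d = sqrt(196+121+81) = sqrt(398) = 19.9499

19.9499


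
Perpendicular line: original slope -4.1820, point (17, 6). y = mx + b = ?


Perpendicular slope = -1/m1 = -1/(-4.1820) = 0.2391
b2 = y0 - m2*x0 = 6 + 17/(-4.1820) = 6 - 4.0650 = 1.9350

y = 0.2391x + 1.9350


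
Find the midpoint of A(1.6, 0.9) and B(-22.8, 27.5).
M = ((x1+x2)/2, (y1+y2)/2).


Mx = (1.6 - 22.8)/2 = -21.2/2 = -10.6000
My = (0.9 + 27.5)/2 = 28.4/2 = 14.2000

(-10.6000, 14.2000)


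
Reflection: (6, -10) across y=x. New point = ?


Reflection rule for y=x: (y, x)
(6, -10) -> (-10, 6)

(-10, 6)


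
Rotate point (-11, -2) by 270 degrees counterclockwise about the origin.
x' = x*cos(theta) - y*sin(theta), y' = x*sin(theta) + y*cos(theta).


cos(270) = 0, sin(270) = -1
x' = -11*0 + 2*(-1) = -2
y' = -11*(-1) - 2*0 = 11

(-2, 11)


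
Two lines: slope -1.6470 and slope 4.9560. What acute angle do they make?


m1-m2 = -6.603
1+m1*m2 = -7.162532
tan(theta) = |-6.603/(-7.162532)| = 0.921881
theta = arctan(|-6.603/(-7.162532)|) = 42.6724 degrees (acute angle)

42.6724 degrees


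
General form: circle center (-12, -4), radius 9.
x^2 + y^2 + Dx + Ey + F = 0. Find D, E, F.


(x+ 12)^2 + (y+ 4)^2 = 9^2
D = -2h = 24, E = -2k = 8
F = h^2+k^2-r^2 = 144+16-81 = 79

D = 24, E = 8, F = 79


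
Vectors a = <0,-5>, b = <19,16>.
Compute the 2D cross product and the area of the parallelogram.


cross = 0*16 + 5*19 = 0 + 95 = 95
Parallelogram area = |95| = 95

cross = 95, parallelogram area = 95


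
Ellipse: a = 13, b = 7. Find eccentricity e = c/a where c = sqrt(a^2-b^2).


c = sqrt(169-49) = sqrt(120) = 10.9545
e = c/a = sqrt(120)/13 = 0.8427

e = 0.8427


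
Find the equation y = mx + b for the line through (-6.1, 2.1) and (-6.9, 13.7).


m = (11.6)/(-0.8) = -14.5000
b = y1 - m*x1 = 2.1 - (11.6*(-6.1))/(-0.8) = 2.1 - 88.4500 = -86.3500

y = -14.5000x - 86.3500


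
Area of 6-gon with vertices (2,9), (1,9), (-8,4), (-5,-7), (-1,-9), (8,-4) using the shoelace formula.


sum(xi*y_{i+1}) = 2*9 + 1*4 - 8*(-7) - 5*(-9) - 1*(-4) + 8*9 = 199
sum(yi*x_{i+1}) = 9*1 + 9*(-8) + 4*(-5) - 7*(-1) - 9*8 - 4*2 = -156
Area = |199 + 156|/2 = 355/2 = 177.5000

177.5000 sq units


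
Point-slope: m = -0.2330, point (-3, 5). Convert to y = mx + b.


y - 5 = -0.2330(x + 3)
y = -0.2330x + 5 + 0.2330*(-3)
y = -0.2330x + 4.3010

y = -0.2330x + 4.3010


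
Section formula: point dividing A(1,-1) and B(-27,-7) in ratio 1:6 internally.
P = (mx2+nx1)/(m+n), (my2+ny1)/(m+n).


Px = (1*(-27) + 6*1)/7 = -21/7 = -3.0000
Py = (1*(-7) + 6*(-1))/7 = -13/7 = -1.8571

P = (-3.0000, -1.8571)


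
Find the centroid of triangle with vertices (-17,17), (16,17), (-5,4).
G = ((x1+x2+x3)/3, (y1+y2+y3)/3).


Gx = (-17+16- 5)/3 = -6/3 = -2.0000
Gy = (17+17+4)/3 = 38/3 = 12.6667

G = (-2.0000, 12.6667)


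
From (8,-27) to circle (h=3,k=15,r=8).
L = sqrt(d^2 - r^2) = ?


d = sqrt((8-3)^2 + (-27-15)^2) = sqrt(25+1764) = 42.2966
L = sqrt(1789.0000 - 64) = sqrt(1725.0000) = 41.5331

41.5331


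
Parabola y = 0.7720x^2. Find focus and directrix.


a = 0.7720
1/(4a) = 0.3238
Focus = (0, 0.3238)
Directrix: y = -0.3238

Focus = (0, 0.3238), Directrix: y = -0.3238


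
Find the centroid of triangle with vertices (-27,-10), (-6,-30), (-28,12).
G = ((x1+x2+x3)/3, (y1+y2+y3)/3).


Gx = (-27- 6- 28)/3 = -61/3 = -20.3333
Gy = (-10- 30+12)/3 = -28/3 = -9.3333

G = (-20.3333, -9.3333)


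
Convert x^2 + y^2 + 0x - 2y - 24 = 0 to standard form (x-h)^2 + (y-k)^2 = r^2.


h = -D/2 = 0/2 = 0
k = -E/2 = 2/2 = 1
r^2 = h^2 + k^2 - F = 0 + 1 + 24 = 25
r = 5

Center (0, 1), radius = 5


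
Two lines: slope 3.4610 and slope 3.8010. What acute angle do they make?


m1-m2 = -0.34
1+m1*m2 = 14.155261
tan(theta) = |-0.34/14.155261| = 0.024019
theta = arctan(|-0.34/14.155261|) = 1.3759 degrees (acute angle)

1.3759 degrees


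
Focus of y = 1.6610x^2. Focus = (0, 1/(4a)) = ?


a = 1.6610
4a = 6.6440
focus = (0, 1/6.6440) = (0, 0.1505)

Focus = (0, 0.1505)


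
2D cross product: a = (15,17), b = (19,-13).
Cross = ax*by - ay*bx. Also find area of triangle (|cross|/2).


cross = 15*(-13) - 17*19 = -195 - 323 = -518
Triangle area = |-518|/2 = 518/2 = 259.0000

cross = -518, triangle area = 259.0000


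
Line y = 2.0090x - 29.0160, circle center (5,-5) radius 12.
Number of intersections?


Substitute y = 2.0090x - 29.0160: (x-5)^2 + (2.0090x- 29.0160+ 5)^2 = 144
Expand to Ax^2 + Bx + C = 0, where b-k = -24.016
A = 1+m^2 = 5.036081
B = 2(m(b-k) - h) = 2(2.0090*(-24.016) - 5) = -106.496288
C = h^2 + (b-k)^2 - r^2 = 25 + 576.768256 - 144 = 457.768256
disc = B^2-4AC = 11341.4594 - 9221.4321 = 2120.0273
disc > 0

2 intersection points


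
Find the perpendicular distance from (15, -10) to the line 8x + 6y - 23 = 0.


|8*15 + 6*(-10) - 23| = |37| = 37
sqrt(64 + 36) = sqrt(100) = 10.0000
d = 37/sqrt(100) = 3.7000

3.7000


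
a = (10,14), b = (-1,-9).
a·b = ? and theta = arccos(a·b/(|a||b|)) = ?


a·b = 10*(-1) + 14*(-9) = -10 - 126 = -136
|a| = sqrt(100+196) = 17.2047
|b| = sqrt(1+81) = 9.0554
cos(theta) = -136/(sqrt(296)*sqrt(82)) = -136/sqrt(24272) = -0.872943
theta = arccos(-136/sqrt(24272)) = 150.8025 degrees

a·b = -136, theta = 150.8025 deg


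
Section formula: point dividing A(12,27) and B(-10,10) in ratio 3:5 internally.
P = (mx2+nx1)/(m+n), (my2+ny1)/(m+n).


Px = (3*(-10) + 5*12)/8 = 30/8 = 3.7500
Py = (3*10 + 5*27)/8 = 165/8 = 20.6250

P = (3.7500, 20.6250)


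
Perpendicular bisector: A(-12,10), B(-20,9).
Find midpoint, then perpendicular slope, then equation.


Midpoint = (-16, 9.5)
Slope of AB = dy/dx = -1/(-8) = 0.1250
Perp slope = -dx/dy = -8/1 = -8.0000
b = My - (perp slope)*Mx = 9.5 + (-8*(-16))/(-1) = 9.5 - 128.0000 = -118.5000

y = -8.0000x - 118.5000


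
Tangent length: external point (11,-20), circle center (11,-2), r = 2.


d = sqrt((11-11)^2 + (-20+ 2)^2) = sqrt(0+324) = 18.0000
L = sqrt(324.0000 - 4) = sqrt(320.0000) = 17.8885

17.8885


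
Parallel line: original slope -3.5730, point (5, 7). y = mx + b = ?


Parallel lines have equal slopes.
m2 = -3.5730
b2 = 7 + 3.5730*5 = 24.8650

y = -3.5730x + 24.8650


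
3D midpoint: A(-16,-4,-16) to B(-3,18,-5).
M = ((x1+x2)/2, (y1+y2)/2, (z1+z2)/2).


Mx = (-16- 3)/2 = -9.5000
My = (-4+18)/2 = 7.0000
Mz = (-16- 5)/2 = -10.5000

M = (-9.5000, 7.0000, -10.5000)


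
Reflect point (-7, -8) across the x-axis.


Reflection rule for x-axis: (x, -y)
(-7, -8) -> (-7, 8)

(-7, 8)


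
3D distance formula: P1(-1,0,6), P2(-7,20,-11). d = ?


dx=-6, dy=20, dz=-17
d = sqrt(36+400+289) = sqrt(725) = 26.9258

26.9258


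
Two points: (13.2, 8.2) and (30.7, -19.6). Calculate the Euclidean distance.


dx = 30.7 - 13.2 = 17.5
dy = -19.6 - 8.2 = -27.8
d = sqrt(306.25 + 772.84) = sqrt(1079.09) = 32.8495

32.8495


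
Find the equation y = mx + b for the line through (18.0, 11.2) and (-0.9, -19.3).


m = (-30.5)/(-18.9) = 1.6138
b = y1 - m*x1 = 11.2 - (-30.5*18.0)/(-18.9) = 11.2 - 29.0476 = -17.8476

y = 1.6138x - 17.8476


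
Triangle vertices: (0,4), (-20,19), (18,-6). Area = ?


0*(19+ 6) = 0
-20*(-6-4) = 200
18*(4-19) = -270
sum = -70
Area = |-70|/2 = 35.0000

35.0000 sq units


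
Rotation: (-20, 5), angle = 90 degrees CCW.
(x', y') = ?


cos(90) = 0, sin(90) = 1
x' = -20*0 - 5*1 = -5
y' = -20*1 + 5*0 = -20

(-5, -20)


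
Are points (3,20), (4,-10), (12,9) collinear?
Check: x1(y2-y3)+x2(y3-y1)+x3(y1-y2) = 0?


3*(-10-9) + 4*(9-20) + 12*(20+ 10)
= -57 - 44 + 360 = 259

No, not collinear (determinant = 259)


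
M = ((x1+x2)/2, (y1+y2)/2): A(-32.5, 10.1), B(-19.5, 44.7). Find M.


Mx = (-32.5 - 19.5)/2 = -52.0/2 = -26.0000
My = (10.1 + 44.7)/2 = 54.8/2 = 27.4000

(-26.0000, 27.4000)


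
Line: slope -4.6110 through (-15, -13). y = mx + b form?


y + 13 = -4.6110(x + 15)
y = -4.6110x - 13 + 4.6110*(-15)
y = -4.6110x - 82.1650

y = -4.6110x - 82.1650


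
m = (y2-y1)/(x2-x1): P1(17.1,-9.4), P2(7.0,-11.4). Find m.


dy = -11.4 + 9.4 = -2.0
dx = 7.0 - 17.1 = -10.1
m = -2.0/(-10.1) = 0.1980

m = 0.1980


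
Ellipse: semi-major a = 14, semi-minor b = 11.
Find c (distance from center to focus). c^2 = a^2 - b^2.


c^2 = 14^2 - 11^2 = 196 - 121 = 75
c = sqrt(75) = 8.6603

c = 8.6603


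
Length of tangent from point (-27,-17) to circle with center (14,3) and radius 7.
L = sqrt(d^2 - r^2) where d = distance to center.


d = sqrt((-27-14)^2 + (-17-3)^2) = sqrt(1681+400) = 45.6180
L = sqrt(2081.0000 - 49) = sqrt(2032.0000) = 45.0777

45.0777


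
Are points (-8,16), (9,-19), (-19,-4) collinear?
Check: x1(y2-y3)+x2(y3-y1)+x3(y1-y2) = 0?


-8*(-19+ 4) + 9*(-4-16) - 19*(16+ 19)
= 120 - 180 - 665 = -725

No, not collinear (determinant = -725)


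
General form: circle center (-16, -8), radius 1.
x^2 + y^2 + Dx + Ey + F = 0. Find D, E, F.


(x+ 16)^2 + (y+ 8)^2 = 1^2
D = -2h = 32, E = -2k = 16
F = h^2+k^2-r^2 = 256+64-1 = 319

D = 32, E = 16, F = 319


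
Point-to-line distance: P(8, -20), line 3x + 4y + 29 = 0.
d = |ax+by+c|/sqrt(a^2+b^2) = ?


|3*8 + 4*(-20) + 29| = |-27| = 27
sqrt(9 + 16) = sqrt(25) = 5.0000
d = 27/sqrt(25) = 5.4000

5.4000


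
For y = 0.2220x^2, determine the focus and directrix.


a = 0.2220
1/(4a) = 1.1261
Focus = (0, 1.1261)
Directrix: y = -1.1261

Focus = (0, 1.1261), Directrix: y = -1.1261


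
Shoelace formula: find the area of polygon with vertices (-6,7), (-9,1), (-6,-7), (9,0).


sum(xi*y_{i+1}) = -6*1 - 9*(-7) - 6*0 + 9*7 = 120
sum(yi*x_{i+1}) = 7*(-9) + 1*(-6) - 7*9 + 0*(-6) = -132
Area = |120 + 132|/2 = 252/2 = 126.0000

126.0000 sq units


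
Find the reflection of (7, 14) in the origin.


Reflection rule for origin: (-x, -y)
(7, 14) -> (-7, -14)

(-7, -14)


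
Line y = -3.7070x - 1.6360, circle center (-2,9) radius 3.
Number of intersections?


Substitute y = -3.7070x - 1.6360: (x+ 2)^2 + (-3.7070x- 1.6360-9)^2 = 9
Expand to Ax^2 + Bx + C = 0, where b-k = -10.636
A = 1+m^2 = 14.741849
B = 2(m(b-k) - h) = 2(-3.7070*(-10.636) + 2) = 82.855304
C = h^2 + (b-k)^2 - r^2 = 4 + 113.124496 - 9 = 108.124496
disc = B^2-4AC = 6865.0014 - 6375.8200 = 489.1814
disc > 0

2 intersection points


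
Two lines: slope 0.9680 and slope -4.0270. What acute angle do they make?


m1-m2 = 4.995
1+m1*m2 = -2.898136
tan(theta) = |4.995/(-2.898136)| = 1.723522
theta = arctan(|4.995/(-2.898136)|) = 59.8774 degrees (acute angle)

59.8774 degrees


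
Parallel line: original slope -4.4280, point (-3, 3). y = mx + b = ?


Parallel lines have equal slopes.
m2 = -4.4280
b2 = 3 + 4.4280*(-3) = -10.2840

y = -4.4280x - 10.2840


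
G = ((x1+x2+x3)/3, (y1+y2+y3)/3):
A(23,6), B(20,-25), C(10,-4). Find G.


Gx = (23+20+10)/3 = 53/3 = 17.6667
Gy = (6- 25- 4)/3 = -23/3 = -7.6667

G = (17.6667, -7.6667)


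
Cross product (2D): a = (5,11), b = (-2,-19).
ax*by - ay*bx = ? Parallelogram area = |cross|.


cross = 5*(-19) - 11*(-2) = -95 + 22 = -73
Parallelogram area = |-73| = 73

cross = -73, parallelogram area = 73


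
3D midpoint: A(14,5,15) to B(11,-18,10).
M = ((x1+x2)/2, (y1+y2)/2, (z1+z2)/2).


Mx = (14+11)/2 = 12.5000
My = (5- 18)/2 = -6.5000
Mz = (15+10)/2 = 12.5000

M = (12.5000, -6.5000, 12.5000)


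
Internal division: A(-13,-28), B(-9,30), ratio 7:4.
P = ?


Px = (7*(-9) + 4*(-13))/11 = -115/11 = -10.4545
Py = (7*30 + 4*(-28))/11 = 98/11 = 8.9091

P = (-10.4545, 8.9091)


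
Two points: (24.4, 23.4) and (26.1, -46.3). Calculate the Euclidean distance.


dx = 26.1 - 24.4 = 1.7
dy = -46.3 - 23.4 = -69.7
d = sqrt(2.89 + 4858.09) = sqrt(4860.98) = 69.7207

69.7207


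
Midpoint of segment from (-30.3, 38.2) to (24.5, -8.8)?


Mx = (-30.3 + 24.5)/2 = -5.8/2 = -2.9000
My = (38.2 - 8.8)/2 = 29.4/2 = 14.7000

(-2.9000, 14.7000)


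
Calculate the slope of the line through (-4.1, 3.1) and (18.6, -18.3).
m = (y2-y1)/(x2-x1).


dy = -18.3 - 3.1 = -21.4
dx = 18.6 + 4.1 = 22.7
m = -21.4/22.7 = -0.9427

m = -0.9427


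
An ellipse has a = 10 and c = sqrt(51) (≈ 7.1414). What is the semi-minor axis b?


b^2 = 10^2 - (sqrt(51))^2 = 100 - 51 = 49
b = sqrt(49) = 7

b = 7


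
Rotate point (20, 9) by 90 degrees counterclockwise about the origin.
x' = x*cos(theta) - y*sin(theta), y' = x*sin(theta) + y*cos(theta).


cos(90) = 0, sin(90) = 1
x' = 20*0 - 9*1 = -9
y' = 20*1 + 9*0 = 20

(-9, 20)


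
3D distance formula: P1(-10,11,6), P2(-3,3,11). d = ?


dx=7, dy=-8, dz=5
d = sqrt(49+64+25) = sqrt(138) = 11.7473

11.7473


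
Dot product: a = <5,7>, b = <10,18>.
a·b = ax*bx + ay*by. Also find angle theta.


a·b = 5*10 + 7*18 = 50 + 126 = 176
|a| = sqrt(25+49) = 8.6023
|b| = sqrt(100+324) = 20.5913
cos(theta) = 176/(sqrt(74)*sqrt(424)) = 176/sqrt(31376) = 0.993605
theta = arccos(176/sqrt(31376)) = 6.4831 degrees

a·b = 176, theta = 6.4831 deg


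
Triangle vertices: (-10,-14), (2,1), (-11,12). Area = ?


-10*(1-12) = 110
2*(12+ 14) = 52
-11*(-14-1) = 165
sum = 327
Area = |327|/2 = 163.5000

163.5000 sq units


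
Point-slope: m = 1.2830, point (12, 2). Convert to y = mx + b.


y - 2 = 1.2830(x - 12)
y = 1.2830x + 2 - 1.2830*12
y = 1.2830x - 13.3960

y = 1.2830x - 13.3960


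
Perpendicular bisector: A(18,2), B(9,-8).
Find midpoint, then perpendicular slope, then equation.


Midpoint = (13.5, -3)
Slope of AB = dy/dx = -10/(-9) = 1.1111
Perp slope = -dx/dy = -9/10 = -0.9000
b = My - (perp slope)*Mx = -3 + (-9*13.5)/(-10) = -3 + 12.1500 = 9.1500

y = -0.9000x + 9.1500


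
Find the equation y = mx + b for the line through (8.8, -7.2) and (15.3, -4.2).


m = (3.0)/(6.5) = 0.4615
b = y1 - m*x1 = -7.2 - (3.0*8.8)/(6.5) = -7.2 - 4.0615 = -11.2615

y = 0.4615x - 11.2615


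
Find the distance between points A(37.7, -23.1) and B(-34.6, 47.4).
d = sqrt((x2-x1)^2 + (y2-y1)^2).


dx = -34.6 - 37.7 = -72.3
dy = 47.4 + 23.1 = 70.5
d = sqrt(5227.29 + 4970.25) = sqrt(10197.54) = 100.9829

100.9829


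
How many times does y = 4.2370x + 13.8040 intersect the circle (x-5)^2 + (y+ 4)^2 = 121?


Substitute y = 4.2370x + 13.8040: (x-5)^2 + (4.2370x+13.8040+ 4)^2 = 121
Expand to Ax^2 + Bx + C = 0, where b-k = 17.804
A = 1+m^2 = 18.952169
B = 2(m(b-k) - h) = 2(4.2370*17.804 - 5) = 140.871096
C = h^2 + (b-k)^2 - r^2 = 25 + 316.982416 - 121 = 220.982416
disc = B^2-4AC = 19844.6657 - 16752.3844 = 3092.2813
disc > 0

2 intersection points


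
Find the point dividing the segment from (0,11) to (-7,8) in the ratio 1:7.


Px = (1*(-7) + 7*0)/8 = -7/8 = -0.8750
Py = (1*8 + 7*11)/8 = 85/8 = 10.6250

P = (-0.8750, 10.6250)


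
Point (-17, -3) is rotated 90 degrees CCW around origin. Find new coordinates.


cos(90) = 0, sin(90) = 1
x' = -17*0 + 3*1 = 3
y' = -17*1 - 3*0 = -17

(3, -17)


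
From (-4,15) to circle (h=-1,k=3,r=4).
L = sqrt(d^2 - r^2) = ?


d = sqrt((-4+ 1)^2 + (15-3)^2) = sqrt(9+144) = 12.3693
L = sqrt(153.0000 - 16) = sqrt(137.0000) = 11.7047

11.7047


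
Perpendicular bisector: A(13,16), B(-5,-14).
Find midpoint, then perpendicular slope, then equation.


Midpoint = (4, 1)
Slope of AB = dy/dx = -30/(-18) = 1.6667
Perp slope = -dx/dy = -18/30 = -0.6000
b = My - (perp slope)*Mx = 1 + (-18*4)/(-30) = 1 + 2.4000 = 3.4000

y = -0.6000x + 3.4000


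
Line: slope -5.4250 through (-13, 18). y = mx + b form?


y - 18 = -5.4250(x + 13)
y = -5.4250x + 18 + 5.4250*(-13)
y = -5.4250x - 52.5250

y = -5.4250x - 52.5250


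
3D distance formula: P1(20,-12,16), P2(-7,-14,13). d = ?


dx=-27, dy=-2, dz=-3
d = sqrt(729+4+9) = sqrt(742) = 27.2397

27.2397


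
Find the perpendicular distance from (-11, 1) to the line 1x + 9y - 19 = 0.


|1*(-11) + 9*1 - 19| = |-21| = 21
sqrt(1 + 81) = sqrt(82) = 9.0554
d = 21/sqrt(82) = 2.3191

2.3191


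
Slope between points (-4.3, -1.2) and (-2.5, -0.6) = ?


dy = -0.6 + 1.2 = 0.6
dx = -2.5 + 4.3 = 1.8
m = 0.6/1.8 = 0.3333

m = 0.3333


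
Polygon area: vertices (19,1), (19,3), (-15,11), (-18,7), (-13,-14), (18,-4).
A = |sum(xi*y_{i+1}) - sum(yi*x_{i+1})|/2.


sum(xi*y_{i+1}) = 19*3 + 19*11 - 15*7 - 18*(-14) - 13*(-4) + 18*1 = 483
sum(yi*x_{i+1}) = 1*19 + 3*(-15) + 11*(-18) + 7*(-13) - 14*18 - 4*19 = -643
Area = |483 + 643|/2 = 1126/2 = 563.0000

563.0000 sq units


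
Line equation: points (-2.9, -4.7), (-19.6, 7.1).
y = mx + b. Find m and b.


m = (11.8)/(-16.7) = -0.7066
b = y1 - m*x1 = -4.7 - (11.8*(-2.9))/(-16.7) = -4.7 - 2.0491 = -6.7491

y = -0.7066x - 6.7491


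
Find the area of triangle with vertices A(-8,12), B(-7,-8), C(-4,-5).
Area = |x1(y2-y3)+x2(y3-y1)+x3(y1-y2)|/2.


-8*(-8+ 5) = 24
-7*(-5-12) = 119
-4*(12+ 8) = -80
sum = 63
Area = |63|/2 = 31.5000

31.5000 sq units
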